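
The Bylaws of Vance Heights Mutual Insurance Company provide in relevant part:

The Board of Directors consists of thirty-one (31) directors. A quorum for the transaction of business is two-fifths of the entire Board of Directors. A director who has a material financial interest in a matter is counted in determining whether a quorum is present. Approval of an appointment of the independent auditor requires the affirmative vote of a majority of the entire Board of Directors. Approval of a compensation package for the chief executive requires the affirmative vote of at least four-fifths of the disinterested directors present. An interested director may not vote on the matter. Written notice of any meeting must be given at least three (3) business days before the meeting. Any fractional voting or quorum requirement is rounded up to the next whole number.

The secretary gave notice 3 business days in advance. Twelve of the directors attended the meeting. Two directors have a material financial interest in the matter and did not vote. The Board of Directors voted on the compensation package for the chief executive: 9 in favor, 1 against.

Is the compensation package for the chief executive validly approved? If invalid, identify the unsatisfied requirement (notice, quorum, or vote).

Invalid — quorum requirement not satisfied.

Notice: 3 business days given; 3 required (3 ≥ 3). Satisfied.
Quorum: 12 present (interested directors count toward quorum); quorum is 13. Not satisfied.
Vote: the compensation package for the chief executive requires four-fifths of the disinterested directors present (12 − 2 = 10). 4/5 of 10 = 8, so 8 affirmative votes are needed; 9 voted in favor. Satisfied. (Moot — without a quorum no business can be validly transacted.)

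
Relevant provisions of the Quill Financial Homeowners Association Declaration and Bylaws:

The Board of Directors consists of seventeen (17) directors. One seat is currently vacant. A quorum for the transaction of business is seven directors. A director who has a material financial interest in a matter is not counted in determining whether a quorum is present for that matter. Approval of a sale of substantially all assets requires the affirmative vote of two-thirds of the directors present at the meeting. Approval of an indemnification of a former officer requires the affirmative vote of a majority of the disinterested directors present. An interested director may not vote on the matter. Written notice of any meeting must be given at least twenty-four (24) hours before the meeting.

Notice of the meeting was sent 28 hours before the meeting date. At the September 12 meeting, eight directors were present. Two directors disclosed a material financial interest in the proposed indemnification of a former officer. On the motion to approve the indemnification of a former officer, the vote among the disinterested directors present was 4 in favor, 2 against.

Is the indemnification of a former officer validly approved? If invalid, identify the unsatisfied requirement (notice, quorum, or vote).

Notice: 28 hours given; 24 required (28 ≥ 24). Satisfied.
Quorum: 8 present, but the 2 interested directors do not count, leaving 6. Quorum is 7. Not satisfied.
Vote: the indemnification of a former officer requires a majority of the disinterested directors present (8 − 2 = 6). A majority of 6 is 4, so 4 affirmative votes are needed; 4 voted in favor. Satisfied. (Moot — without a quorum no business can be validly transacted.)

Invalid — quorum requirement not satisfied.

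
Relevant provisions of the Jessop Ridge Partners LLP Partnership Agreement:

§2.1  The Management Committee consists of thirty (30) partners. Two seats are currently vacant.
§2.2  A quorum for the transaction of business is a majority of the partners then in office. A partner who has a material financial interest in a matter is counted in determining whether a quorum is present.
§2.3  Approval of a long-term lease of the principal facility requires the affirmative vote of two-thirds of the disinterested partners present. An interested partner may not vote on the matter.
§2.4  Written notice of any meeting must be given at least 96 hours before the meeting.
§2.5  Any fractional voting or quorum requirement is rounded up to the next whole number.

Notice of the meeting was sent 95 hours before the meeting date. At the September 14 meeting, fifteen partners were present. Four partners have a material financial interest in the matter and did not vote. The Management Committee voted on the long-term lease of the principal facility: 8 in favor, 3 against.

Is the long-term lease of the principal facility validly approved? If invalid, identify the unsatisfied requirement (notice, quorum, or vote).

Invalid — notice requirement not satisfied.

Notice: 95 hours given; 96 required (95 < 96). Not satisfied.
Quorum: 15 present (interested partners count toward quorum); quorum is 15. Satisfied.
Vote: the long-term lease of the principal facility requires two-thirds of the disinterested partners present (15 − 4 = 11). 2/3 of 11 = 7.33, rounded up to 8, so 8 affirmative votes are needed; 8 voted in favor. Satisfied.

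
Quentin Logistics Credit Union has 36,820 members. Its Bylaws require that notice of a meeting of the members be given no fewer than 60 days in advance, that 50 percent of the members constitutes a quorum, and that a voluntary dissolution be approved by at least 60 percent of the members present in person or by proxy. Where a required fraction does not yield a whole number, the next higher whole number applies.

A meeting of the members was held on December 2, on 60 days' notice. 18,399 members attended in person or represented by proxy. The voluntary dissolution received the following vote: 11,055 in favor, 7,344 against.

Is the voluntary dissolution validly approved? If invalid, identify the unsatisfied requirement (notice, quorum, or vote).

Invalid — quorum requirement not satisfied.

Notice: 60 days given; 60 required. Satisfied.
Quorum: 50% of 36,820 = 18,410; 18,399 present. Not satisfied.
Vote: requires three-fifths of those present (18,399); 3/5 of 18399 = 11039.40, rounded up to 11040, so 11,040 needed; 11,055 in favor. Satisfied.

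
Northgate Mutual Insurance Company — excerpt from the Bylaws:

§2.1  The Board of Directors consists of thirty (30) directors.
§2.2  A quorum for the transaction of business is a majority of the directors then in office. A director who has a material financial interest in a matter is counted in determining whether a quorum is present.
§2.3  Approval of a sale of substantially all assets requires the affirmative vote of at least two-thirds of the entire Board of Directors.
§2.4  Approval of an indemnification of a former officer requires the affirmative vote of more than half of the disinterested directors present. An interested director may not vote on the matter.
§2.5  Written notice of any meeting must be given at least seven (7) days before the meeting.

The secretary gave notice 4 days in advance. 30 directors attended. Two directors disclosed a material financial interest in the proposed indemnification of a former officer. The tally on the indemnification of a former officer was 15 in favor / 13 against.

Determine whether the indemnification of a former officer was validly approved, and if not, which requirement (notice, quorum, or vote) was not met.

Notice: 4 days given; 7 required (4 < 7). Not satisfied.
Quorum: 30 present (interested directors count toward quorum); quorum is 16. Satisfied.
Vote: the indemnification of a former officer requires a majority of the disinterested directors present (30 − 2 = 28). A majority of 28 is 15, so 15 affirmative votes are needed; 15 voted in favor. Satisfied.

Invalid — notice requirement not satisfied.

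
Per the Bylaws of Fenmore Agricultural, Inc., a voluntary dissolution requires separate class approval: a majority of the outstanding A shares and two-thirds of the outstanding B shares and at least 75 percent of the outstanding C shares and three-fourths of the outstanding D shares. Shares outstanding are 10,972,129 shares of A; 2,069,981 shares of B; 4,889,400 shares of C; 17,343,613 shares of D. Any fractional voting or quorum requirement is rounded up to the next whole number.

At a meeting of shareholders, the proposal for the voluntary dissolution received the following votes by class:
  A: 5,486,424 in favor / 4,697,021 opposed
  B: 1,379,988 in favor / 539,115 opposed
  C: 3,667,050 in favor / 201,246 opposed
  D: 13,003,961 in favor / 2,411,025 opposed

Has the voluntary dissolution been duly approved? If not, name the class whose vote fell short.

A: a majority of 10972129 is 5486065; 5,486,065 required, 5,486,424 in favor — approved.
B: 2/3 of 2069981 = 1379987.33, rounded up to 1379988; 1,379,988 required, 1,379,988 in favor — approved.
C: 3/4 of 4889400 = 3667050; 3,667,050 required, 3,667,050 in favor — approved.
D: 3/4 of 17343613 = 13007709.75, rounded up to 13007710; 13,007,710 required, 13,003,961 in favor — not approved.

Not approved — the D shares did not give the required vote.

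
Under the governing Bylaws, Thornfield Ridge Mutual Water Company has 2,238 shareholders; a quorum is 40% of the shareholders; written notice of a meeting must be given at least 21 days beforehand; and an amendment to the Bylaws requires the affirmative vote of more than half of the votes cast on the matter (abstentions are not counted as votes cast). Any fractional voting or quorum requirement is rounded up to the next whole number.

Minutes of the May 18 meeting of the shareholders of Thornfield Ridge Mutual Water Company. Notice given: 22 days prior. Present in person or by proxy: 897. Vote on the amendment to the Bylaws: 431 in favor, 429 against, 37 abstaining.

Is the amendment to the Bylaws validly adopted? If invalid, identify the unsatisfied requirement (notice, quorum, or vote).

Valid — all requirements satisfied.

Notice: 22 days given; 21 required. Satisfied.
Quorum: 40% of 2,238 = 895.20, rounded up to 896; 897 present. Satisfied.
Vote: requires a majority of the votes cast (897 − 37 abstaining = 860); a majority of 860 is 431, so 431 needed; 431 in favor. Satisfied.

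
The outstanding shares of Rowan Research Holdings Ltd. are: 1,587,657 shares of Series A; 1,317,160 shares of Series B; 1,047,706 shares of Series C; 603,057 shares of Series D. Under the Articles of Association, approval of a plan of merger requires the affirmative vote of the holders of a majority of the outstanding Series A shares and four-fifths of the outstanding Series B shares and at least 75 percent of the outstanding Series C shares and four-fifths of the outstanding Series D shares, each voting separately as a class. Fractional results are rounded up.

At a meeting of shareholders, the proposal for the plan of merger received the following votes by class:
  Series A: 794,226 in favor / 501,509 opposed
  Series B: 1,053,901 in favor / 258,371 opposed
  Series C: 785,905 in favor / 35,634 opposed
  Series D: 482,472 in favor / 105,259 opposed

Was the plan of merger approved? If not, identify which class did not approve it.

Series A: a majority of 1587657 is 793829; 793,829 required, 794,226 in favor — approved.
Series B: 4/5 of 1317160 = 1053728; 1,053,728 required, 1,053,901 in favor — approved.
Series C: 3/4 of 1047706 = 785779.50, rounded up to 785780; 785,780 required, 785,905 in favor — approved.
Series D: 4/5 of 603057 = 482445.60, rounded up to 482446; 482,446 required, 482,472 in favor — approved.

Approved — every class gave the required vote.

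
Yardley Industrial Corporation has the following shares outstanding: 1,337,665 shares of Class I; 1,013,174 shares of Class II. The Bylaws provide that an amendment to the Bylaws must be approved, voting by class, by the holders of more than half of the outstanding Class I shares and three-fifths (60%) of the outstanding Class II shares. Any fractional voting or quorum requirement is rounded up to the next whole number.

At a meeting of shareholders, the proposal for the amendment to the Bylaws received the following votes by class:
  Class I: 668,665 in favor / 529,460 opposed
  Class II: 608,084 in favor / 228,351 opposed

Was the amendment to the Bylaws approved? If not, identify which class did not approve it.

Class I: a majority of 1337665 is 668833; 668,833 required, 668,665 in favor — not approved.
Class II: 3/5 of 1013174 = 607904.40, rounded up to 607905; 607,905 required, 608,084 in favor — approved.

Not approved — the Class I shares did not give the required vote.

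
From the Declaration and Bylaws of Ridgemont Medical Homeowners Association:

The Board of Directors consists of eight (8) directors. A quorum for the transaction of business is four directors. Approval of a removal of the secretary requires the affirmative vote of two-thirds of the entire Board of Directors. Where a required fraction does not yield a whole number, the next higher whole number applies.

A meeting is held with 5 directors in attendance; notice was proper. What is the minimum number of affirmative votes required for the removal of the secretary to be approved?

The removal of the secretary requires two-thirds of the entire Board of Directors (8).
2/3 of 8 = 5.33, rounded up to 6.
(Only 5 can vote, so the removal of the secretary cannot pass at this meeting, but the required vote is still 6.)

6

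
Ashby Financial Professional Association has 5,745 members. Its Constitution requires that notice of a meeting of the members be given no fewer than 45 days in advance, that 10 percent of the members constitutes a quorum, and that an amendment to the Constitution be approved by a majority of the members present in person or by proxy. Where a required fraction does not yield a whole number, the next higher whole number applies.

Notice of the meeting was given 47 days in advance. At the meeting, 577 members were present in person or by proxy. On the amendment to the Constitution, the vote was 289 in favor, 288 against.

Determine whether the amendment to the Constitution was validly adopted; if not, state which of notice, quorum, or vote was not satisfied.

Notice: 47 days given; 45 required. Satisfied.
Quorum: 10% of 5,745 = 574.50, rounded up to 575; 577 present. Satisfied.
Vote: requires a majority of those present (577); a majority of 577 is 289, so 289 needed; 289 in favor. Satisfied.

Valid — all requirements satisfied.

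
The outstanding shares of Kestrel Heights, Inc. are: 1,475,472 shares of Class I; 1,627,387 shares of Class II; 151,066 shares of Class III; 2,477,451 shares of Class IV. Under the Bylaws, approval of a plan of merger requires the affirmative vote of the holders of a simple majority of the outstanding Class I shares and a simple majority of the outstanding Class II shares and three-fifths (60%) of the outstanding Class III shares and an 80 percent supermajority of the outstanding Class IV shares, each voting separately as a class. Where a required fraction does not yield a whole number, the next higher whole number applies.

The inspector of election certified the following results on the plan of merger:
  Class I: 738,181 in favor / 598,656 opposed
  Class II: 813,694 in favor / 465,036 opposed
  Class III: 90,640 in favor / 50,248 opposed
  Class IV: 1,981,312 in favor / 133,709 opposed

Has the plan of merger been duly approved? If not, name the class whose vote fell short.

Not approved — the Class IV shares did not give the required vote.

Class I: a majority of 1475472 is 737737; 737,737 required, 738,181 in favor — approved.
Class II: a majority of 1627387 is 813694; 813,694 required, 813,694 in favor — approved.
Class III: 3/5 of 151066 = 90639.60, rounded up to 90640; 90,640 required, 90,640 in favor — approved.
Class IV: 4/5 of 2477451 = 1981960.80, rounded up to 1981961; 1,981,961 required, 1,981,312 in favor — not approved.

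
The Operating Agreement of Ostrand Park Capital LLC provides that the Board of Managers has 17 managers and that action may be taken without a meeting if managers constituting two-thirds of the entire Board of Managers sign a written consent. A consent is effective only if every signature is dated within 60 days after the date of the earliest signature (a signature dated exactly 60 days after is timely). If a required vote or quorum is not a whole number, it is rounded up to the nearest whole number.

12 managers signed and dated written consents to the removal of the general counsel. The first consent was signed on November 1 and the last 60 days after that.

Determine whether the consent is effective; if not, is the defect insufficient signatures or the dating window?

Effective — both the signature and dating-window requirements are satisfied.

Signatures required: two-thirds of 17 — 2/3 of 17 = 11.33, rounded up to 12, so 12 needed; 12 signed. Sufficient.
Dating window: the latest signature is 60 days after the earliest; the limit is 60 days. Within the window.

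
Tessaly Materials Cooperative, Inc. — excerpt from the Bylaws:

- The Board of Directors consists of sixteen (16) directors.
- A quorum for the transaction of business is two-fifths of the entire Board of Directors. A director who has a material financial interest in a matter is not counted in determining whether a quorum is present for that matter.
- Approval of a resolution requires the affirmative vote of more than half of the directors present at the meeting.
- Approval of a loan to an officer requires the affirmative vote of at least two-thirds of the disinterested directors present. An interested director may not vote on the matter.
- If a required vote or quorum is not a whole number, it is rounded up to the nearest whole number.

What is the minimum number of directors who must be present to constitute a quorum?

7

2/5 of 16 = 6.40, rounded up to 7.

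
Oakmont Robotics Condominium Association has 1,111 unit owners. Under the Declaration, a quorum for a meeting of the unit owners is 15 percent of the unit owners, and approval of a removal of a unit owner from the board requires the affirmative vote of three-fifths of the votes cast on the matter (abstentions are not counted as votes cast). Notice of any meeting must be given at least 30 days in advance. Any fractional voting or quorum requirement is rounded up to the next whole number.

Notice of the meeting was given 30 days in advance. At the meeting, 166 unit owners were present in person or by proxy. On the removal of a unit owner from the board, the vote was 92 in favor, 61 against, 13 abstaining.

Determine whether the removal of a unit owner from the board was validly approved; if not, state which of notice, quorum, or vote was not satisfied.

Invalid — quorum requirement not satisfied.

Notice: 30 days given; 30 required. Satisfied.
Quorum: 15% of 1,111 = 166.65, rounded up to 167; 166 present. Not satisfied.
Vote: requires three-fifths of the votes cast (166 − 13 abstaining = 153); 3/5 of 153 = 91.80, rounded up to 92, so 92 needed; 92 in favor. Satisfied.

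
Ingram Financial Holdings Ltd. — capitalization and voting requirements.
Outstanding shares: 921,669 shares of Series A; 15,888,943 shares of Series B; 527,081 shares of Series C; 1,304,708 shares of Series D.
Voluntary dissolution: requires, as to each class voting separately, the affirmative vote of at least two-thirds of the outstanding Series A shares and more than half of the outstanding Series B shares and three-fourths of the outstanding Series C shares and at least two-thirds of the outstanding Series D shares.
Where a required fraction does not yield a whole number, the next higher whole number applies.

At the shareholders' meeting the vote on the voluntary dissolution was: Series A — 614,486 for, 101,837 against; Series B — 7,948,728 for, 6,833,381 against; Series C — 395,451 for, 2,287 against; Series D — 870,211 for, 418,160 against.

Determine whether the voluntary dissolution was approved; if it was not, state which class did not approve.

Approved — every class gave the required vote.

Series A: 2/3 of 921669 = 614446; 614,446 required, 614,486 in favor — approved.
Series B: a majority of 15888943 is 7944472; 7,944,472 required, 7,948,728 in favor — approved.
Series C: 3/4 of 527081 = 395310.75, rounded up to 395311; 395,311 required, 395,451 in favor — approved.
Series D: 2/3 of 1304708 = 869805.33, rounded up to 869806; 869,806 required, 870,211 in favor — approved.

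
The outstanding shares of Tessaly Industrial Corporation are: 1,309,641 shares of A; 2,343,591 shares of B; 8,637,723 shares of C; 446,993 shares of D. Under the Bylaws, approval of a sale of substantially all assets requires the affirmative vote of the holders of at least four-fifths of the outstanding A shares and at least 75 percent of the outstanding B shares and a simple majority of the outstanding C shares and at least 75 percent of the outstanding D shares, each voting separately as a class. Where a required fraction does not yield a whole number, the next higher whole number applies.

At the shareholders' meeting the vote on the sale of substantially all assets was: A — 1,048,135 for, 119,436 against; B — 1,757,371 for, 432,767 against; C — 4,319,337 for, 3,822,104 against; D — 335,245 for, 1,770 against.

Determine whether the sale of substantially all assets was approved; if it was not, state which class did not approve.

A: 4/5 of 1309641 = 1047712.80, rounded up to 1047713; 1,047,713 required, 1,048,135 in favor — approved.
B: 3/4 of 2343591 = 1757693.25, rounded up to 1757694; 1,757,694 required, 1,757,371 in favor — not approved.
C: a majority of 8637723 is 4318862; 4,318,862 required, 4,319,337 in favor — approved.
D: 3/4 of 446993 = 335244.75, rounded up to 335245; 335,245 required, 335,245 in favor — approved.

Not approved — the B shares did not give the required vote.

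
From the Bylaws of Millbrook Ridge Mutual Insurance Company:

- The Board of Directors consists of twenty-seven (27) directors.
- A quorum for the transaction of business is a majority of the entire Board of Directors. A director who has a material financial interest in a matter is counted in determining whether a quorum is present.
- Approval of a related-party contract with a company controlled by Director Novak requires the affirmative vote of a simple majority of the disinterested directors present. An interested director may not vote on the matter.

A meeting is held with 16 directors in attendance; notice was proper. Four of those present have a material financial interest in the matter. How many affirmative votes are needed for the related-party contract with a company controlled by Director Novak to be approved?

The related-party contract with a company controlled by Director Novak requires a majority of the disinterested directors present (16 − 4 = 12).
A majority of 12 is 7.

7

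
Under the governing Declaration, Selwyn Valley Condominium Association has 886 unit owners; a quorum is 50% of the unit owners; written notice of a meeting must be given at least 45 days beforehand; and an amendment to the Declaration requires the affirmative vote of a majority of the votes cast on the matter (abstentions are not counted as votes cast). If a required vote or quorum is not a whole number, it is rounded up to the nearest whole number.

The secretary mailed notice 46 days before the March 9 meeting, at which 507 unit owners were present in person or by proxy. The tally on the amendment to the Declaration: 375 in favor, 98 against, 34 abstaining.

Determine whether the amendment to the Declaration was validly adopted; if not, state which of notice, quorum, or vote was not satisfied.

Notice: 46 days given; 45 required. Satisfied.
Quorum: 50% of 886 = 443; 507 present. Satisfied.
Vote: requires a majority of the votes cast (507 − 34 abstaining = 473); a majority of 473 is 237, so 237 needed; 375 in favor. Satisfied.

Valid — all requirements satisfied.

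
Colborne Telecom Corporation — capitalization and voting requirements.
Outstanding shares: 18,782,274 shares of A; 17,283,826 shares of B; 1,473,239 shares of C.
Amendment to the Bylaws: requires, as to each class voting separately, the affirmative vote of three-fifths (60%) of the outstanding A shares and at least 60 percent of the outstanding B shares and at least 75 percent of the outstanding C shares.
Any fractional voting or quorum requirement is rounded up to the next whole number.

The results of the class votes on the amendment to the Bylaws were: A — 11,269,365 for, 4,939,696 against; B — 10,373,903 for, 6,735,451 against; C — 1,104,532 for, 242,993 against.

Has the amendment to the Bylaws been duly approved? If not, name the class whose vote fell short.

Not approved — the C shares did not give the required vote.

A: 3/5 of 18782274 = 11269364.40, rounded up to 11269365; 11,269,365 required, 11,269,365 in favor — approved.
B: 3/5 of 17283826 = 10370295.60, rounded up to 10370296; 10,370,296 required, 10,373,903 in favor — approved.
C: 3/4 of 1473239 = 1104929.25, rounded up to 1104930; 1,104,930 required, 1,104,532 in favor — not approved.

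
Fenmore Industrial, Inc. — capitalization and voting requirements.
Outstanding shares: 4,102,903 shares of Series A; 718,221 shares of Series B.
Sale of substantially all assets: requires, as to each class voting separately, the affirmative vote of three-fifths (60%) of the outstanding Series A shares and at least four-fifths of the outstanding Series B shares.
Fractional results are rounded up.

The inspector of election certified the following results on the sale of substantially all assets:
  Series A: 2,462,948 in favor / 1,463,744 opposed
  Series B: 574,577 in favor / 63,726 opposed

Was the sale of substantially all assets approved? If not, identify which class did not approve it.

Series A: 3/5 of 4102903 = 2461741.80, rounded up to 2461742; 2,461,742 required, 2,462,948 in favor — approved.
Series B: 4/5 of 718221 = 574576.80, rounded up to 574577; 574,577 required, 574,577 in favor — approved.

Approved — every class gave the required vote.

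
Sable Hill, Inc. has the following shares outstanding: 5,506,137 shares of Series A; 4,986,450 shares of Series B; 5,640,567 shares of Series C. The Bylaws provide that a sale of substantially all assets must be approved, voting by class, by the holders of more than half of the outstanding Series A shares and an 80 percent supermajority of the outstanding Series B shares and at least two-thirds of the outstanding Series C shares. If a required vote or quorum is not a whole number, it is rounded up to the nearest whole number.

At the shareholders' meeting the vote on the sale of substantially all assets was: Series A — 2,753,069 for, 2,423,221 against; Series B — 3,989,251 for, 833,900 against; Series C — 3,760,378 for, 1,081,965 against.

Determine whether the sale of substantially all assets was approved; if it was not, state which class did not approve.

Series A: a majority of 5506137 is 2753069; 2,753,069 required, 2,753,069 in favor — approved.
Series B: 4/5 of 4986450 = 3989160; 3,989,160 required, 3,989,251 in favor — approved.
Series C: 2/3 of 5640567 = 3760378; 3,760,378 required, 3,760,378 in favor — approved.

Approved — every class gave the required vote.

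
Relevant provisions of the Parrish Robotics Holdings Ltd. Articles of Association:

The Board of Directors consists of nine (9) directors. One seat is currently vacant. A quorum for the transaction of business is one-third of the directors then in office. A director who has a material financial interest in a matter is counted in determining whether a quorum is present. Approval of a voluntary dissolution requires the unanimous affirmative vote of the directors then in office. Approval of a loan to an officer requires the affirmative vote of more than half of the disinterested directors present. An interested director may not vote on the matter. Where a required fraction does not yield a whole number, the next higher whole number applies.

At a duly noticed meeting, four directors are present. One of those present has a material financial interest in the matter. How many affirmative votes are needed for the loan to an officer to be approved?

2

The loan to an officer requires a majority of the disinterested directors present (4 − 1 = 3).
A majority of 3 is 2.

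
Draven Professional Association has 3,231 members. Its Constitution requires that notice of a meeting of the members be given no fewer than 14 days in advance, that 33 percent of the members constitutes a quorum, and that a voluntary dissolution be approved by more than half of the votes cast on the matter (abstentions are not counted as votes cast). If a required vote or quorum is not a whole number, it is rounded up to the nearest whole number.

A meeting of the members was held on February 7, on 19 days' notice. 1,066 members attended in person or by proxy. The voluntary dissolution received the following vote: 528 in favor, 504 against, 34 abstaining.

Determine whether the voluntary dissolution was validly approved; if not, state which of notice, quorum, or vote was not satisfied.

Invalid — quorum requirement not satisfied.

Notice: 19 days given; 14 required. Satisfied.
Quorum: 33% of 3,231 = 1,066.23, rounded up to 1,067; 1,066 present. Not satisfied.
Vote: requires a majority of the votes cast (1,066 − 34 abstaining = 1,032); a majority of 1032 is 517, so 517 needed; 528 in favor. Satisfied.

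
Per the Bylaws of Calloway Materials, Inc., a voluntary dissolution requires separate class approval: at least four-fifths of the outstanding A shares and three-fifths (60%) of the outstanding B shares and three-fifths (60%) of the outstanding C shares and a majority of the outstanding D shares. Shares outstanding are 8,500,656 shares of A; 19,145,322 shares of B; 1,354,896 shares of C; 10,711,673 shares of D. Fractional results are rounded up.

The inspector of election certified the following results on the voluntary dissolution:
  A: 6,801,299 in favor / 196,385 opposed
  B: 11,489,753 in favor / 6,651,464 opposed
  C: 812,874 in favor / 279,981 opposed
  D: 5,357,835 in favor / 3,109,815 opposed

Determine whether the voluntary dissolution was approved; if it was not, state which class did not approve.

A: 4/5 of 8500656 = 6800524.80, rounded up to 6800525; 6,800,525 required, 6,801,299 in favor — approved.
B: 3/5 of 19145322 = 11487193.20, rounded up to 11487194; 11,487,194 required, 11,489,753 in favor — approved.
C: 3/5 of 1354896 = 812937.60, rounded up to 812938; 812,938 required, 812,874 in favor — not approved.
D: a majority of 10711673 is 5355837; 5,355,837 required, 5,357,835 in favor — approved.

Not approved — the C shares did not give the required vote.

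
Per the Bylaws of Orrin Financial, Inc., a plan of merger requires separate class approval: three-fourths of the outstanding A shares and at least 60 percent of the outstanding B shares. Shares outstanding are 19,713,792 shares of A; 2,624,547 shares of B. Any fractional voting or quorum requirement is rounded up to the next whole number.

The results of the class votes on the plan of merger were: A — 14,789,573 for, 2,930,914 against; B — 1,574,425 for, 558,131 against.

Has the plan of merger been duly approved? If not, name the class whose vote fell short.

A: 3/4 of 19713792 = 14785344; 14,785,344 required, 14,789,573 in favor — approved.
B: 3/5 of 2624547 = 1574728.20, rounded up to 1574729; 1,574,729 required, 1,574,425 in favor — not approved.

Not approved — the B shares did not give the required vote.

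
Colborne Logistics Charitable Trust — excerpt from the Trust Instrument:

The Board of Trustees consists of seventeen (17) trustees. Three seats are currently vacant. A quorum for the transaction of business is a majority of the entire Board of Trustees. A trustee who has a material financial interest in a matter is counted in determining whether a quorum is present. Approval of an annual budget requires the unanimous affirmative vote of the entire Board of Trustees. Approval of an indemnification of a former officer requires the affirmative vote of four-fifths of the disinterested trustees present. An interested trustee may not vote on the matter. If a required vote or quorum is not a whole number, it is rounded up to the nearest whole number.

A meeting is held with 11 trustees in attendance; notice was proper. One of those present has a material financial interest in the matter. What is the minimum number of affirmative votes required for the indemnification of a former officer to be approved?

8

The indemnification of a former officer requires four-fifths of the disinterested trustees present (11 − 1 = 10).
4/5 of 10 = 8.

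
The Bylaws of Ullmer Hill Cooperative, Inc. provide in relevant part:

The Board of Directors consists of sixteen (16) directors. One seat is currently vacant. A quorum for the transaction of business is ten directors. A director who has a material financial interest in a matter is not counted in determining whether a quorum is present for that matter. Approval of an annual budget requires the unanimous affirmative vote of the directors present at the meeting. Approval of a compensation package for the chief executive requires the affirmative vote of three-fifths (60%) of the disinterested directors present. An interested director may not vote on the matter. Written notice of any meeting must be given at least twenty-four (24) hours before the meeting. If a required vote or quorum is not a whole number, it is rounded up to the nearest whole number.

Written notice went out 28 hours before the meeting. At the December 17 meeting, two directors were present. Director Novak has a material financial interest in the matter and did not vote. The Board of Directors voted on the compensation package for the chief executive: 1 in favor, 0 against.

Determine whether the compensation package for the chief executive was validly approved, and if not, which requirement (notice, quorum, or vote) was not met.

Notice: 28 hours given; 24 required (28 ≥ 24). Satisfied.
Quorum: 2 present, but the 1 interested director does not count, leaving 1. Quorum is 10. Not satisfied.
Vote: the compensation package for the chief executive requires three-fifths of the disinterested directors present (2 − 1 = 1). 3/5 of 1 = 0.60, rounded up to 1, so 1 affirmative vote is needed; 1 voted in favor. Satisfied. (Moot — without a quorum no business can be validly transacted.)

Invalid — quorum requirement not satisfied.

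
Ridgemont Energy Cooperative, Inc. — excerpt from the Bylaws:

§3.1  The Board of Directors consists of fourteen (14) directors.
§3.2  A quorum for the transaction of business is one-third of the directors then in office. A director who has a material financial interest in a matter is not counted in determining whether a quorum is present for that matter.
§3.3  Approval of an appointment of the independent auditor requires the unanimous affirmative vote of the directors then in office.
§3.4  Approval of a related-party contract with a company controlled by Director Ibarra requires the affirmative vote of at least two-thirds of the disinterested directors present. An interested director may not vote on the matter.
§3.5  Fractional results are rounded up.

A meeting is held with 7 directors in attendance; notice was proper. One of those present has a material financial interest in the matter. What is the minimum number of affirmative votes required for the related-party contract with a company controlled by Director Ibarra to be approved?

The related-party contract with a company controlled by Director Ibarra requires two-thirds of the disinterested directors present (7 − 1 = 6).
2/3 of 6 = 4.

4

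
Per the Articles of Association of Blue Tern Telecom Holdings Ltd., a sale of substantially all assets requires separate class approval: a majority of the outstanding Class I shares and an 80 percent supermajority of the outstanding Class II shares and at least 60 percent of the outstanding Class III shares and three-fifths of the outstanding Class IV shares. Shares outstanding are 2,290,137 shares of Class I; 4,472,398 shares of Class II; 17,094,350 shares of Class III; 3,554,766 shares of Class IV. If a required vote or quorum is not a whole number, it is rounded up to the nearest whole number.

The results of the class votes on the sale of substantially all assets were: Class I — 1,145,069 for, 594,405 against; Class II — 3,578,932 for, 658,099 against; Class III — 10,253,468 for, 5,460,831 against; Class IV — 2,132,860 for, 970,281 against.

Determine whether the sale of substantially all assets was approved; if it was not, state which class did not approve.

Class I: a majority of 2290137 is 1145069; 1,145,069 required, 1,145,069 in favor — approved.
Class II: 4/5 of 4472398 = 3577918.40, rounded up to 3577919; 3,577,919 required, 3,578,932 in favor — approved.
Class III: 3/5 of 17094350 = 10256610; 10,256,610 required, 10,253,468 in favor — not approved.
Class IV: 3/5 of 3554766 = 2132859.60, rounded up to 2132860; 2,132,860 required, 2,132,860 in favor — approved.

Not approved — the Class III shares did not give the required vote.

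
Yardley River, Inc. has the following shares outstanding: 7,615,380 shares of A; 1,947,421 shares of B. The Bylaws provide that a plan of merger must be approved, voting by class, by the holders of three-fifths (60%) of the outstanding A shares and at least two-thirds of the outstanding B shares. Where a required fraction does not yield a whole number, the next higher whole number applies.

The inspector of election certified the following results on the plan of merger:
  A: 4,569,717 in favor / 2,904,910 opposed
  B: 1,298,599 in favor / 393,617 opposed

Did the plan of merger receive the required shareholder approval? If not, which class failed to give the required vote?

Approved — every class gave the required vote.

A: 3/5 of 7615380 = 4569228; 4,569,228 required, 4,569,717 in favor — approved.
B: 2/3 of 1947421 = 1298280.67, rounded up to 1298281; 1,298,281 required, 1,298,599 in favor — approved.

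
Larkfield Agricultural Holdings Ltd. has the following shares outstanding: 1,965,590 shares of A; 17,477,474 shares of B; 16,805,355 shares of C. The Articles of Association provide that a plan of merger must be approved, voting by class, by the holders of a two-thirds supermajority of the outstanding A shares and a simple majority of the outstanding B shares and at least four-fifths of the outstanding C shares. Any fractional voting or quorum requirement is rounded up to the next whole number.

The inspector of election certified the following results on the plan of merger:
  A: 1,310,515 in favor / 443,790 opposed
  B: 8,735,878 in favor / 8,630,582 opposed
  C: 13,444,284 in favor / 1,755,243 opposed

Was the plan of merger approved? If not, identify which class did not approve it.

A: 2/3 of 1965590 = 1310393.33, rounded up to 1310394; 1,310,394 required, 1,310,515 in favor — approved.
B: a majority of 17477474 is 8738738; 8,738,738 required, 8,735,878 in favor — not approved.
C: 4/5 of 16805355 = 13444284; 13,444,284 required, 13,444,284 in favor — approved.

Not approved — the B shares did not give the required vote.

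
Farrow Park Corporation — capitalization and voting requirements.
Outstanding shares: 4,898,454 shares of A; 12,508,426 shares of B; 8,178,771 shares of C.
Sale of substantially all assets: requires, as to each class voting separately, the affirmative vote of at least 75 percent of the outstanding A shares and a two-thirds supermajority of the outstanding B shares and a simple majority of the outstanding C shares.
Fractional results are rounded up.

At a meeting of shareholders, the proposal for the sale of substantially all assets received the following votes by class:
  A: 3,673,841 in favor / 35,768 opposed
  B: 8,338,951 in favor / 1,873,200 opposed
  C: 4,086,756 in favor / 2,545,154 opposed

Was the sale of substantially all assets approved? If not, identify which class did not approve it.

A: 3/4 of 4898454 = 3673840.50, rounded up to 3673841; 3,673,841 required, 3,673,841 in favor — approved.
B: 2/3 of 12508426 = 8338950.67, rounded up to 8338951; 8,338,951 required, 8,338,951 in favor — approved.
C: a majority of 8178771 is 4089386; 4,089,386 required, 4,086,756 in favor — not approved.

Not approved — the C shares did not give the required vote.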